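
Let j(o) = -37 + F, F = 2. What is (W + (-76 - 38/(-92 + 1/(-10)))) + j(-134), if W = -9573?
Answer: -8918584/921 ≈ -9683.6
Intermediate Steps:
j(o) = -35 (j(o) = -37 + 2 = -35)
(W + (-76 - 38/(-92 + 1/(-10)))) + j(-134) = (-9573 + (-76 - 38/(-92 + 1/(-10)))) - 35 = (-9573 + (-76 - 38/(-92 - 1/10))) - 35 = (-9573 + (-76 - 38/(-921/10))) - 35 = (-9573 + (-76 - 10/921*(-38))) - 35 = (-9573 + (-76 + 380/921)) - 35 = (-9573 - 69616/921) - 35 = -8886349/921 - 35 = -8918584/921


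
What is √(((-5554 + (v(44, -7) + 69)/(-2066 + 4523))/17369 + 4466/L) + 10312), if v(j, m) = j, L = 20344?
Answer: √53977010581715884911859611/72349423146 ≈ 101.55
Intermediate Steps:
√(((-5554 + (v(44, -7) + 69)/(-2066 + 4523))/17369 + 4466/L) + 10312) = √(((-5554 + (44 + 69)/(-2066 + 4523))/17369 + 4466/20344) + 10312) = √(((-5554 + 113/2457)*(1/17369) + 4466*(1/20344)) + 10312) = √(((-5554 + 113*(1/2457))*(1/17369) + 2233/10172) + 10312) = √(((-5554 + 113/2457)*(1/17369) + 2233/10172) + 10312) = √((-13646065/2457*1/17369 + 2233/10172) + 10312) = √((-13646065/42675633 + 2233/10172) + 10312) = √(-43513084691/434096538876 + 10312) = √(4476359995804621/434096538876) = √53977010581715884911859611/72349423146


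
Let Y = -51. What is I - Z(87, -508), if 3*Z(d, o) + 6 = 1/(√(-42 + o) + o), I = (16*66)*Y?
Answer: -20891097280/387921 + 5*I*√22/775842 ≈ -53854.0 + 3.0228e-5*I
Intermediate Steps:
I = -53856 (I = (16*66)*(-51) = 1056*(-51) = -53856)
Z(d, o) = -2 + 1/(3*(o + √(-42 + o))) (Z(d, o) = -2 + 1/(3*(√(-42 + o) + o)) = -2 + 1/(3*(o + √(-42 + o))))
I - Z(87, -508) = -53856 - (⅓ - 2*(-508) - 2*√(-42 - 508))/(-508 + √(-42 - 508)) = -53856 - (⅓ + 1016 - 10*I*√22)/(-508 + √(-550)) = -53856 - (⅓ + 1016 - 10*I*√22)/(-508 + 5*I*√22) = -53856 - (3049/3 - 10*I*√22)/(-508 + 5*I*√22)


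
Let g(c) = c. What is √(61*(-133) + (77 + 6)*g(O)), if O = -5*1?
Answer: 4*I*√533 ≈ 92.347*I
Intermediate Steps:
O = -5
√(61*(-133) + (77 + 6)*g(O)) = √(61*(-133) + (77 + 6)*(-5)) = √(-8113 + 83*(-5)) = √(-8113 - 415) = √(-8528) = 4*I*√533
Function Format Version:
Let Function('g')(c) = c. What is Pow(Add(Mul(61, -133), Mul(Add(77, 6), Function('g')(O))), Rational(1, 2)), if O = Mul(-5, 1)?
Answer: Mul(4, I, Pow(533, Rational(1, 2))) ≈ Mul(92.347, I)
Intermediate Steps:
O = -5
Pow(Add(Mul(61, -133), Mul(Add(77, 6), Function('g')(O))), Rational(1, 2)) = Pow(Add(Mul(61, -133), Mul(Add(77, 6), -5)), Rational(1, 2)) = Pow(Add(-8113, Mul(83, -5)), Rational(1, 2)) = Pow(Add(-8113, -415), Rational(1, 2)) = Pow(-8528, Rational(1, 2)) = Mul(4, I, Pow(533, Rational(1, 2)))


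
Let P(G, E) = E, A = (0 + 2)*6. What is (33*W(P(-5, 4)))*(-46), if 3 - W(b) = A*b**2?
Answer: 286902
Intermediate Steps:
A = 12 (A = 2*6 = 12)
W(b) = 3 - 12*b**2
(33*W(P(-5, 4)))*(-46) = (33*(3 - 12*4**2))*(-46) = (33*(3 - 12*16))*(-46) = (33*(3 - 192))*(-46) = (33*(-189))*(-46) = -6237*(-46) = 286902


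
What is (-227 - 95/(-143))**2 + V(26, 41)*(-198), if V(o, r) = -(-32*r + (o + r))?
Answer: -3993325034/20449 ≈ -1.9528e+5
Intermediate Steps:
V(o, r) = -o + 31*r (V(o, r) = -(o - 31*r) = -o + 31*r)
(-227 - 95/(-143))**2 + V(26, 41)*(-198) = (-227 - 95/(-143))**2 + (-1*26 + 31*41)*(-198) = (-227 - 95*(-1/143))**2 + (-26 + 1271)*(-198) = (-227 + 95/143)**2 + 1245*(-198) = (-32366/143)**2 - 246510 = 1047557956/20449 - 246510 = -3993325034/20449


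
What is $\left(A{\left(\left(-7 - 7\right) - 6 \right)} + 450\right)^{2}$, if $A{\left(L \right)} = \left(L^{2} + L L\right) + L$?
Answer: $1512900$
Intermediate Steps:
$A{\left(L \right)} = L + 2 L^{2}$ ($A{\left(L \right)} = \left(L^{2} + L^{2}\right) + L = 2 L^{2} + L = L + 2 L^{2}$)
$\left(A{\left(\left(-7 - 7\right) - 6 \right)} + 450\right)^{2} = \left(\left(\left(-7 - 7\right) - 6\right) \left(1 + 2 \left(\left(-7 - 7\right) - 6\right)\right) + 450\right)^{2} = \left(\left(-14 - 6\right) \left(1 + 2 \left(-14 - 6\right)\right) + 450\right)^{2} = \left(- 20 \left(1 + 2 \left(-20\right)\right) + 450\right)^{2} = \left(- 20 \left(1 - 40\right) + 450\right)^{2} = \left(\left(-20\right) \left(-39\right) + 450\right)^{2} = \left(780 + 450\right)^{2} = 1230^{2} = 1512900$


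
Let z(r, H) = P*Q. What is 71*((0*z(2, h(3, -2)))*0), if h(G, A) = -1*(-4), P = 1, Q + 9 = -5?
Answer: 0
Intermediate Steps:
Q = -14 (Q = -9 - 5 = -14)
h(G, A) = 4
z(r, H) = -14 (z(r, H) = 1*(-14) = -14)
71*((0*z(2, h(3, -2)))*0) = 71*((0*(-14))*0) = 71*(0*0) = 71*0 = 0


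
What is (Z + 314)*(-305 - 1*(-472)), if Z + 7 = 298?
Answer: 101035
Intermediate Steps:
Z = 291 (Z = -7 + 298 = 291)
(Z + 314)*(-305 - 1*(-472)) = (291 + 314)*(-305 - 1*(-472)) = 605*(-305 + 472) = 605*167 = 101035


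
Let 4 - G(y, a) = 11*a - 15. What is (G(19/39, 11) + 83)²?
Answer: 361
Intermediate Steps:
G(y, a) = 19 - 11*a (G(y, a) = 4 - (11*a - 15) = 4 - (-15 + 11*a) = 4 + (15 - 11*a) = 19 - 11*a)
(G(19/39, 11) + 83)² = ((19 - 11*11) + 83)² = ((19 - 121) + 83)² = (-102 + 83)² = (-19)² = 361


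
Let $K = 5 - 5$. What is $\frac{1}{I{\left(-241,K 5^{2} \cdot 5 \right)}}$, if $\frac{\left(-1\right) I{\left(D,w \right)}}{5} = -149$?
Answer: $\frac{1}{745} \approx 0.0013423$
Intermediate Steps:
$K = 0$ ($K = 5 - 5 = 0$)
$I{\left(D,w \right)} = 745$ ($I{\left(D,w \right)} = \left(-5\right) \left(-149\right) = 745$)
$\frac{1}{I{\left(-241,K 5^{2} \cdot 5 \right)}} = \frac{1}{745}$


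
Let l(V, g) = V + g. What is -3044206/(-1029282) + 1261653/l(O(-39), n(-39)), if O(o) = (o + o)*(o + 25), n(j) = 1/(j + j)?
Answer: 50774917325719/43834547175 ≈ 1158.3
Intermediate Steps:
n(j) = 1/(2*j)
O(o) = 2*o*(25 + o) (O(o) = (2*o)*(25 + o) = 2*o*(25 + o))
-3044206/(-1029282) + 1261653/l(O(-39), n(-39)) = -3044206/(-1029282) + 1261653/(2*(-39)*(25 - 39) + (½)/(-39)) = -3044206*(-1/1029282) + 1261653/(2*(-39)*(-14) + (½)*(-1/39)) = 1522103/514641 + 1261653/(1092 - 1/78) = 1522103/514641 + 1261653/(85175/78) = 1522103/514641 + 1261653*(78/85175) = 1522103/514641 + 98408934/85175 = 50774917325719/43834547175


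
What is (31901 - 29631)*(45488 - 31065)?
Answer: 32740210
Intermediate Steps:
(31901 - 29631)*(45488 - 31065) = 2270*14423 = 32740210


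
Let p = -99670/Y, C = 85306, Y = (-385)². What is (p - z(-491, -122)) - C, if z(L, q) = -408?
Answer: -2516821144/29645 ≈ -84899.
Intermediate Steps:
Y = 148225
p = -19934/29645 (p = -99670/148225 = -99670*1/148225 = -19934/29645 ≈ -0.67242)
(p - z(-491, -122)) - C = (-19934/29645 - 1*(-408)) - 1*85306 = (-19934/29645 + 408) - 85306 = 12075226/29645 - 85306 = -2516821144/29645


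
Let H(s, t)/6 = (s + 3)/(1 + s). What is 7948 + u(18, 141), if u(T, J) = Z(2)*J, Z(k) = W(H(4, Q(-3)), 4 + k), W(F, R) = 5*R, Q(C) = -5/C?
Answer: 12178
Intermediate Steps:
H(s, t) = 6*(3 + s)/(1 + s) (H(s, t) = 6*((s + 3)/(1 + s)) = 6*((3 + s)/(1 + s)) = 6*(3 + s)/(1 + s))
Z(k) = 20 + 5*k (Z(k) = 5*(4 + k) = 20 + 5*k)
u(T, J) = 30*J (u(T, J) = (20 + 5*2)*J = (20 + 10)*J = 30*J)
7948 + u(18, 141) = 7948 + 30*141 = 7948 + 4230 = 12178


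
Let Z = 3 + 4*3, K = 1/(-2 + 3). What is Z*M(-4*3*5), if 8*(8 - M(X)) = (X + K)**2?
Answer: -51255/8 ≈ -6406.9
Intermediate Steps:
K = 1 (K = 1/1 = 1)
Z = 15 (Z = 3 + 12 = 15)
M(X) = 8 - (1 + X)**2/8 (M(X) = 8 - (X + 1)**2/8 = 8 - (1 + X)**2/8)
Z*M(-4*3*5) = 15*(8 - (1 - 4*3*5)**2/8) = 15*(8 - (1 - 12*5)**2/8) = 15*(8 - (1 - 60)**2/8) = 15*(8 - 1/8*(-59)**2) = 15*(8 - 1/8*3481) = 15*(8 - 3481/8) = 15*(-3417/8) = -51255/8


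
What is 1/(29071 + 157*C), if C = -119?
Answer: 1/10388 ≈ 9.6265e-5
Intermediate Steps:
1/(29071 + 157*C) = 1/(29071 + 157*(-119)) = 1/(29071 - 18683) = 1/10388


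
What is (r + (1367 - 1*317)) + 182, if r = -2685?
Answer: -1453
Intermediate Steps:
(r + (1367 - 1*317)) + 182 = (-2685 + (1367 - 1*317)) + 182 = (-2685 + (1367 - 317)) + 182 = (-2685 + 1050) + 182 = -1635 + 182 = -1453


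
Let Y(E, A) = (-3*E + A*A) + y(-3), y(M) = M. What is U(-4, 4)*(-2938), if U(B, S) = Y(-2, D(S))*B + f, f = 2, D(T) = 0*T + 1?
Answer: 41132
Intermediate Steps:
D(T) = 1 (D(T) = 0 + 1 = 1)
Y(E, A) = -3 + A**2 - 3*E (Y(E, A) = (-3*E + A*A) - 3 = (-3*E + A**2) - 3 = (A**2 - 3*E) - 3 = -3 + A**2 - 3*E)
U(B, S) = 2 + 4*B (U(B, S) = (-3 + 1**2 - 3*(-2))*B + 2 = (-3 + 1 + 6)*B + 2 = 4*B + 2 = 2 + 4*B)
U(-4, 4)*(-2938) = (2 + 4*(-4))*(-2938) = (2 - 16)*(-2938) = -14*(-2938) = 41132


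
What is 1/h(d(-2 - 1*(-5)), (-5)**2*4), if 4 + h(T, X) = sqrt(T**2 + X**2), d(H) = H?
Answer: 4/9993 + sqrt(10009)/9993 ≈ 0.010412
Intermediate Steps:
h(T, X) = -4 + sqrt(T**2 + X**2)
1/h(d(-2 - 1*(-5)), (-5)**2*4) = 1/(-4 + sqrt((-2 - 1*(-5))**2 + ((-5)**2*4)**2)) = 1/(-4 + sqrt((-2 + 5)**2 + (25*4)**2)) = 1/(-4 + sqrt(3**2 + 100**2)) = 1/(-4 + sqrt(9 + 10000)) = 1/(-4 + sqrt(10009))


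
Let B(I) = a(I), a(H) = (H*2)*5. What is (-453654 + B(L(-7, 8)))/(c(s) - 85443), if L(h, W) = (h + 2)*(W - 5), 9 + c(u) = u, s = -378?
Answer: 75634/14305 ≈ 5.2872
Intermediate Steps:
c(u) = -9 + u
L(h, W) = (-5 + W)*(2 + h) (L(h, W) = (2 + h)*(-5 + W) = (-5 + W)*(2 + h))
a(H) = 10*H (a(H) = (2*H)*5 = 10*H)
B(I) = 10*I
(-453654 + B(L(-7, 8)))/(c(s) - 85443) = (-453654 + 10*(-10 - 5*(-7) + 2*8 + 8*(-7)))/((-9 - 378) - 85443) = (-453654 + 10*(-10 + 35 + 16 - 56))/(-387 - 85443) = (-453654 + 10*(-15))/(-85830) = (-453654 - 150)*(-1/85830) = -453804*(-1/85830) = 75634/14305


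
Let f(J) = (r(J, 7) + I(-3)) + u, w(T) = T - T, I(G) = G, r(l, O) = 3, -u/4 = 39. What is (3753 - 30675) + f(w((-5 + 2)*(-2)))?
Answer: -27078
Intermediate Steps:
u = -156 (u = -4*39 = -156)
w(T) = 0
f(J) = -156 (f(J) = (3 - 3) - 156 = 0 - 156 = -156)
(3753 - 30675) + f(w((-5 + 2)*(-2))) = (3753 - 30675) - 156 = -26922 - 156 = -27078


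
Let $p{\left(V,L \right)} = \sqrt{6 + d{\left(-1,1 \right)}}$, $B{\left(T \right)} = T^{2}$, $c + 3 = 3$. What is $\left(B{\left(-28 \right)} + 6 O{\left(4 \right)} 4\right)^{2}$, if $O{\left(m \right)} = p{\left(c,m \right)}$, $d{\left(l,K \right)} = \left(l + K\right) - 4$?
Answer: $615808 + 37632 \sqrt{2} \approx 6.6903 \cdot 10^{5}$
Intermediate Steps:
$c = 0$ ($c = -3 + 3 = 0$)
$d{\left(l,K \right)} = -4 + K + l$ ($d{\left(l,K \right)} = \left(K + l\right) - 4 = -4 + K + l$)
$p{\left(V,L \right)} = \sqrt{2}$ ($p{\left(V,L \right)} = \sqrt{6 - 4} = \sqrt{2}$)
$O{\left(m \right)} = \sqrt{2}$
$\left(B{\left(-28 \right)} + 6 O{\left(4 \right)} 4\right)^{2} = \left(\left(-28\right)^{2} + 6 \sqrt{2} \cdot 4\right)^{2} = \left(784 + 24 \sqrt{2}\right)^{2}$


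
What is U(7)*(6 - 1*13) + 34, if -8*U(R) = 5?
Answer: 307/8 ≈ 38.375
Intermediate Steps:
U(R) = -5/8 (U(R) = -⅛*5 = -5/8)
U(7)*(6 - 1*13) + 34 = -5*(6 - 1*13)/8 + 34 = -5*(6 - 13)/8 + 34 = -5/8*(-7) + 34 = 35/8 + 34 = 307/8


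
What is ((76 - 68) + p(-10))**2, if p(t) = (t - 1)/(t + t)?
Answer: 29241/400 ≈ 73.103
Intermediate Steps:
p(t) = (-1 + t)/(2*t) (p(t) = (-1 + t)/((2*t)) = (-1 + t)*(1/(2*t)) = (-1 + t)/(2*t))
((76 - 68) + p(-10))**2 = ((76 - 68) + (1/2)*(-1 - 10)/(-10))**2 = (8 + (1/2)*(-1/10)*(-11))**2 = (8 + 11/20)**2 = (171/20)**2 = 29241/400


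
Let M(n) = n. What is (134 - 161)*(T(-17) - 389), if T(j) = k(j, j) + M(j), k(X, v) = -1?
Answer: 10989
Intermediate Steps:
T(j) = -1 + j
(134 - 161)*(T(-17) - 389) = (134 - 161)*((-1 - 17) - 389) = -27*(-18 - 389) = -27*(-407) = 10989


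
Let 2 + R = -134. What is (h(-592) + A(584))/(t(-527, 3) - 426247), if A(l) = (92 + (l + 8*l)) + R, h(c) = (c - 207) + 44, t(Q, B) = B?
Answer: -4457/426244 ≈ -0.010456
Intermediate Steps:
R = -136 (R = -2 - 134 = -136)
h(c) = -163 + c (h(c) = (-207 + c) + 44 = -163 + c)
A(l) = -44 + 9*l (A(l) = (92 + (l + 8*l)) - 136 = (92 + 9*l) - 136 = -44 + 9*l)
(h(-592) + A(584))/(t(-527, 3) - 426247) = ((-163 - 592) + (-44 + 9*584))/(3 - 426247) = (-755 + (-44 + 5256))/(-426244) = (-755 + 5212)*(-1/426244) = 4457*(-1/426244) = -4457/426244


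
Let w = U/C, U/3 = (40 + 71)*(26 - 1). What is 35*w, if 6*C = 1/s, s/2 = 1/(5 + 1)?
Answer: 582750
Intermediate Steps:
s = 1/3 (s = 2/(5 + 1) = 2/6 = 2*(1/6) = 1/3 ≈ 0.33333)
C = 1/2 (C = 1/(6*(1/3)) = (1/6)*3 = 1/2 ≈ 0.50000)
U = 8325 (U = 3*((40 + 71)*(26 - 1)) = 3*(111*25) = 3*2775 = 8325)
w = 16650 (w = 8325/(1/2) = 8325*2 = 16650)
35*w = 35*16650 = 582750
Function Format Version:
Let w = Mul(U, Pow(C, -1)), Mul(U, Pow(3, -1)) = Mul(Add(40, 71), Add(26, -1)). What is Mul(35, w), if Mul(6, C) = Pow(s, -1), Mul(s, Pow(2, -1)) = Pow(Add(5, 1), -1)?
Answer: 582750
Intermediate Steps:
s = Rational(1, 3) (s = Mul(2, Pow(Add(5, 1), -1)) = Mul(2, Pow(6, -1)) = Mul(2, Rational(1, 6)) = Rational(1, 3) ≈ 0.33333)
C = Rational(1, 2) (C = Mul(Rational(1, 6), Pow(Rational(1, 3), -1)) = Mul(Rational(1, 6), 3) = Rational(1, 2) ≈ 0.50000)
U = 8325 (U = Mul(3, Mul(Add(40, 71), Add(26, -1))) = Mul(3, Mul(111, 25)) = Mul(3, 2775) = 8325)
w = 16650 (w = Mul(8325, Pow(Rational(1, 2), -1)) = Mul(8325, 2) = 16650)
Mul(35, w) = Mul(35, 16650) = 582750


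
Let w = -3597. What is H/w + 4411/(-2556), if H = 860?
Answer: -6021509/3064644 ≈ -1.9648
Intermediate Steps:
H/w + 4411/(-2556) = 860/(-3597) + 4411/(-2556) = 860*(-1/3597) + 4411*(-1/2556) = -860/3597 - 4411/2556 = -6021509/3064644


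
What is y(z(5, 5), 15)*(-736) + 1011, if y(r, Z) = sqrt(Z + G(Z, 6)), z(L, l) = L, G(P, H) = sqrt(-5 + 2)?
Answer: 1011 - 736*sqrt(15 + I*sqrt(3)) ≈ -1844.2 - 164.3*I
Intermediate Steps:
G(P, H) = I*sqrt(3) (G(P, H) = sqrt(-3) = I*sqrt(3))
y(r, Z) = sqrt(Z + I*sqrt(3))
y(z(5, 5), 15)*(-736) + 1011 = sqrt(15 + I*sqrt(3))*(-736) + 1011 = -736*sqrt(15 + I*sqrt(3)) + 1011 = 1011 - 736*sqrt(15 + I*sqrt(3))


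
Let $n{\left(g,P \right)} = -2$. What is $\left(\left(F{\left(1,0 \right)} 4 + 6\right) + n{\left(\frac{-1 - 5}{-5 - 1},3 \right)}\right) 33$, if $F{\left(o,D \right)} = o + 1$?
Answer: $396$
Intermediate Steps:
$F{\left(o,D \right)} = 1 + o$
$\left(\left(F{\left(1,0 \right)} 4 + 6\right) + n{\left(\frac{-1 - 5}{-5 - 1},3 \right)}\right) 33 = \left(\left(\left(1 + 1\right) 4 + 6\right) - 2\right) 33 = \left(\left(2 \cdot 4 + 6\right) - 2\right) 33 = \left(\left(8 + 6\right) - 2\right) 33 = \left(14 - 2\right) 33 = 12 \cdot 33 = 396$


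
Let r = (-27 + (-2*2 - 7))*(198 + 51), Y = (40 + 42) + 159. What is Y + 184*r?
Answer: -1740767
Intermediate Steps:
Y = 241 (Y = 82 + 159 = 241)
r = -9462 (r = (-27 + (-4 - 7))*249 = (-27 - 11)*249 = -38*249 = -9462)
Y + 184*r = 241 + 184*(-9462) = 241 - 1741008 = -1740767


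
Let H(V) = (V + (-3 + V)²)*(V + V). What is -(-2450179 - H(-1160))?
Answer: -3132818701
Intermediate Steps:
H(V) = 2*V*(V + (-3 + V)²) (H(V) = (V + (-3 + V)²)*(2*V) = 2*V*(V + (-3 + V)²))
-(-2450179 - H(-1160)) = -(-2450179 - 2*(-1160)*(-1160 + (-3 - 1160)²)) = -(-2450179 - 2*(-1160)*(-1160 + (-1163)²)) = -(-2450179 - 2*(-1160)*(-1160 + 1352569)) = -(-2450179 - 2*(-1160)*1351409) = -(-2450179 - 1*(-3135268880)) = -(-2450179 + 3135268880) = -1*3132818701 = -3132818701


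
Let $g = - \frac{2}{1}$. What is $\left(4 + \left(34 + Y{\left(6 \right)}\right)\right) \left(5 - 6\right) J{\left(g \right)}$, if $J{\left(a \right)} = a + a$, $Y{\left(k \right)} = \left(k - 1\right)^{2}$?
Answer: $252$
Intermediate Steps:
$Y{\left(k \right)} = \left(-1 + k\right)^{2}$
$g = -2$ ($g = \left(-2\right) 1 = -2$)
$J{\left(a \right)} = 2 a$
$\left(4 + \left(34 + Y{\left(6 \right)}\right)\right) \left(5 - 6\right) J{\left(g \right)} = \left(4 + \left(34 + \left(-1 + 6\right)^{2}\right)\right) \left(5 - 6\right) 2 \left(-2\right) = \left(4 + \left(34 + 5^{2}\right)\right) \left(\left(-1\right) \left(-4\right)\right) = \left(4 + \left(34 + 25\right)\right) 4 = \left(4 + 59\right) 4 = 63 \cdot 4 = 252$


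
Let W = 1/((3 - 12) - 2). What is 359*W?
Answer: -359/11 ≈ -32.636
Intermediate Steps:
W = -1/11 (W = 1/(-9 - 2) = 1/(-11) = -1/11 ≈ -0.090909)
359*W = 359*(-1/11) = -359/11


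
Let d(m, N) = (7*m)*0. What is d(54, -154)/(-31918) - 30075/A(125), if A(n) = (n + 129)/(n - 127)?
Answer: 30075/127 ≈ 236.81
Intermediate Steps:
d(m, N) = 0
A(n) = (129 + n)/(-127 + n)
d(54, -154)/(-31918) - 30075/A(125) = 0/(-31918) - 30075*(-127 + 125)/(129 + 125) = 0*(-1/31918) - 30075/(254/(-2)) = 0 - 30075/((-1/2*254)) = 0 - 30075/(-127) = 0 - 30075*(-1/127) = 0 + 30075/127 = 30075/127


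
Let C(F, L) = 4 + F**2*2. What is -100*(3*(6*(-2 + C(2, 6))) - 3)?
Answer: -17700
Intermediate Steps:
C(F, L) = 4 + 2*F**2
-100*(3*(6*(-2 + C(2, 6))) - 3) = -100*(3*(6*(-2 + (4 + 2*2**2))) - 3) = -100*(3*(6*(-2 + (4 + 2*4))) - 3) = -100*(3*(6*(-2 + (4 + 8))) - 3) = -100*(3*(6*(-2 + 12)) - 3) = -100*(3*(6*10) - 3) = -100*(3*60 - 3) = -100*(180 - 3) = -100*177 = -17700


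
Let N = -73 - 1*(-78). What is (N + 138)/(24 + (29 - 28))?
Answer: 143/25 ≈ 5.7200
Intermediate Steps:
N = 5 (N = -73 + 78 = 5)
(N + 138)/(24 + (29 - 28)) = (5 + 138)/(24 + (29 - 28)) = 143/(24 + 1) = 143/25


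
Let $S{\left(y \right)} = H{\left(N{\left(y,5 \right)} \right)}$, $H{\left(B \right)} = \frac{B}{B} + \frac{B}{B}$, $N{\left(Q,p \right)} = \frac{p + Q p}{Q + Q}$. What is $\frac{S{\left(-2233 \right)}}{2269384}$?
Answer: $\frac{1}{1134692} \approx 8.813 \cdot 10^{-7}$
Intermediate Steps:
$N{\left(Q,p \right)} = \frac{p + Q p}{2 Q}$
$H{\left(B \right)} = 2$ ($H{\left(B \right)} = 1 + 1 = 2$)
$S{\left(y \right)} = 2$
$\frac{S{\left(-2233 \right)}}{2269384} = \frac{2}{2269384} = 2 \cdot \frac{1}{2269384} = \frac{1}{1134692}$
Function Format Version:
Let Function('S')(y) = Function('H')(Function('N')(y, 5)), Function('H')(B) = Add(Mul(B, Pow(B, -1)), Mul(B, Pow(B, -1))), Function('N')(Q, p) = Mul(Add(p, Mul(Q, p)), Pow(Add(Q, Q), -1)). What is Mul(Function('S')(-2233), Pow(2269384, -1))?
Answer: Rational(1, 1134692) ≈ 8.8130e-7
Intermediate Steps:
Function('N')(Q, p) = Mul(Rational(1, 2), Pow(Q, -1), Add(p, Mul(Q, p))) (Function('N')(Q, p) = Mul(Add(p, Mul(Q, p)), Pow(Mul(2, Q), -1)) = Mul(Add(p, Mul(Q, p)), Mul(Rational(1, 2), Pow(Q, -1))) = Mul(Rational(1, 2), Pow(Q, -1), Add(p, Mul(Q, p))))
Function('H')(B) = 2 (Function('H')(B) = Add(1, 1) = 2)
Function('S')(y) = 2
Mul(Function('S')(-2233), Pow(2269384, -1)) = Mul(2, Pow(2269384, -1)) = Mul(2, Rational(1, 2269384)) = Rational(1, 1134692)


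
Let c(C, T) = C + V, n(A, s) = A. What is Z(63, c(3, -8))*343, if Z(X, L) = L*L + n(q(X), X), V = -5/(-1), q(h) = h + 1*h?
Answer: 65170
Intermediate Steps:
q(h) = 2*h (q(h) = h + h = 2*h)
V = 5 (V = -5*(-1) = 5)
c(C, T) = 5 + C (c(C, T) = C + 5 = 5 + C)
Z(X, L) = L² + 2*X (Z(X, L) = L*L + 2*X = L² + 2*X)
Z(63, c(3, -8))*343 = ((5 + 3)² + 2*63)*343 = (8² + 126)*343 = (64 + 126)*343 = 190*343 = 65170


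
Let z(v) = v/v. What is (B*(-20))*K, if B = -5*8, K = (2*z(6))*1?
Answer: 1600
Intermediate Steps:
z(v) = 1
K = 2 (K = (2*1)*1 = 2*1 = 2)
B = -40
(B*(-20))*K = -40*(-20)*2 = 800*2 = 1600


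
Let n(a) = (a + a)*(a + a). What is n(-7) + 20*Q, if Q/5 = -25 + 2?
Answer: -2104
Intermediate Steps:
Q = -115 (Q = 5*(-25 + 2) = 5*(-23) = -115)
n(a) = 4*a**2 (n(a) = (2*a)*(2*a) = 4*a**2)
n(-7) + 20*Q = 4*(-7)**2 + 20*(-115) = 4*49 - 2300 = 196 - 2300 = -2104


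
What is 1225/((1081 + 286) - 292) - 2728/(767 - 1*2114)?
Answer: 183307/57921 ≈ 3.1648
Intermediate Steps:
1225/((1081 + 286) - 292) - 2728/(767 - 1*2114) = 1225/(1367 - 292) - 2728/(767 - 2114) = 1225/1075 - 2728/(-1347) = 1225*(1/1075) - 2728*(-1/1347) = 49/43 + 2728/1347 = 183307/57921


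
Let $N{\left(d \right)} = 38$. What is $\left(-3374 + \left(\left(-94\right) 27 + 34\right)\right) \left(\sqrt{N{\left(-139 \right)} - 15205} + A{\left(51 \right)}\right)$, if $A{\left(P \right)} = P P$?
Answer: $-15288678 - 5878 i \sqrt{15167} \approx -1.5289 \cdot 10^{7} - 7.239 \cdot 10^{5} i$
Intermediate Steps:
$A{\left(P \right)} = P^{2}$
$\left(-3374 + \left(\left(-94\right) 27 + 34\right)\right) \left(\sqrt{N{\left(-139 \right)} - 15205} + A{\left(51 \right)}\right) = \left(-3374 + \left(\left(-94\right) 27 + 34\right)\right) \left(\sqrt{38 - 15205} + 51^{2}\right) = \left(-3374 + \left(-2538 + 34\right)\right) \left(\sqrt{-15167} + 2601\right) = \left(-3374 - 2504\right) \left(i \sqrt{15167} + 2601\right) = - 5878 \left(2601 + i \sqrt{15167}\right) = -15288678 - 5878 i \sqrt{15167}$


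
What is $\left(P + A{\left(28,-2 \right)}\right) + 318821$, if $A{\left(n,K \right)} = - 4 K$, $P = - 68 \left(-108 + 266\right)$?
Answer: $308085$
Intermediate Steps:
$P = -10744$ ($P = \left(-68\right) 158 = -10744$)
$\left(P + A{\left(28,-2 \right)}\right) + 318821 = \left(-10744 - -8\right) + 318821 = \left(-10744 + 8\right) + 318821 = -10736 + 318821 = 308085$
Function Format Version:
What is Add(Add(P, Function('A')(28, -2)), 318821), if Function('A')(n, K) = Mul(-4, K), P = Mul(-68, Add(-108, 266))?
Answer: 308085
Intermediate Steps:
P = -10744 (P = Mul(-68, 158) = -10744)
Add(Add(P, Function('A')(28, -2)), 318821) = Add(Add(-10744, Mul(-4, -2)), 318821) = Add(Add(-10744, 8), 318821) = Add(-10736, 318821) = 308085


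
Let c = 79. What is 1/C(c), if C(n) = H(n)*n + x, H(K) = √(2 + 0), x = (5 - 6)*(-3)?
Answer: -3/12473 + 79*√2/12473 ≈ 0.0087167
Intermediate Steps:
x = 3 (x = -1*(-3) = 3)
H(K) = √2
C(n) = 3 + n*√2 (C(n) = √2*n + 3 = n*√2 + 3 = 3 + n*√2)
1/C(c) = 1/(3 + 79*√2)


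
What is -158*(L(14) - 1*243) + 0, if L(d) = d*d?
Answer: 7426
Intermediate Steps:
L(d) = d²
-158*(L(14) - 1*243) + 0 = -158*(14² - 1*243) + 0 = -158*(196 - 243) + 0 = -158*(-47) + 0 = 7426 + 0 = 7426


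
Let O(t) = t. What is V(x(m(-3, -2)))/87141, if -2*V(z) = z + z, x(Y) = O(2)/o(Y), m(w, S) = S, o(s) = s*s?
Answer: -1/174282 ≈ -5.7378e-6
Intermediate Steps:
o(s) = s²
x(Y) = 2/Y² (x(Y) = 2/(Y²) = 2/Y²)
V(z) = -z (V(z) = -(z + z)/2 = -z)
V(x(m(-3, -2)))/87141 = -2/(-2)²/87141 = -2/4*(1/87141) = -1*½*(1/87141) = -½*1/87141 = -1/174282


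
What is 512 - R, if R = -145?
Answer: 657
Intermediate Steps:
512 - R = 512 - 1*(-145) = 512 + 145 = 657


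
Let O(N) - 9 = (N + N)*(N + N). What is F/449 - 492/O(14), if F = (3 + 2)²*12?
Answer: 16992/356057 ≈ 0.047723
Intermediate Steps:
O(N) = 9 + 4*N² (O(N) = 9 + (N + N)*(N + N) = 9 + (2*N)*(2*N) = 9 + 4*N²)
F = 300 (F = 5²*12 = 25*12 = 300)
F/449 - 492/O(14) = 300/449 - 492/(9 + 4*14²) = 300*(1/449) - 492/(9 + 4*196) = 300/449 - 492/(9 + 784) = 300/449 - 492/793 = 16992/356057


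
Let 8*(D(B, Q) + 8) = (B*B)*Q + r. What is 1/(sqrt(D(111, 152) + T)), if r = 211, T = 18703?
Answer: 2*sqrt(4045126)/2022563 ≈ 0.0019888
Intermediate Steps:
D(B, Q) = 147/8 + Q*B**2/8 (D(B, Q) = -8 + ((B*B)*Q + 211)/8 = -8 + (B**2*Q + 211)/8 = -8 + (Q*B**2 + 211)/8 = -8 + (211 + Q*B**2)/8 = -8 + (211/8 + Q*B**2/8) = 147/8 + Q*B**2/8)
1/(sqrt(D(111, 152) + T)) = 1/(sqrt((147/8 + (1/8)*152*111**2) + 18703)) = 1/(sqrt((147/8 + (1/8)*152*12321) + 18703)) = 1/(sqrt((147/8 + 234099) + 18703)) = 1/(sqrt(1872939/8 + 18703)) = 1/(sqrt(2022563/8)) = 1/(sqrt(4045126)/4) = 2*sqrt(4045126)/2022563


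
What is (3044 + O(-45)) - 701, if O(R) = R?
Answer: 2298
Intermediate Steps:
(3044 + O(-45)) - 701 = (3044 - 45) - 701 = 2999 - 701 = 2298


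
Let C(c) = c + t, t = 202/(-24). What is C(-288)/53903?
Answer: -3557/646836 ≈ -0.0054991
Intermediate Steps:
t = -101/12 (t = 202*(-1/24) = -101/12 ≈ -8.4167)
C(c) = -101/12 + c (C(c) = c - 101/12 = -101/12 + c)
C(-288)/53903 = (-101/12 - 288)/53903 = -3557/12*1/53903 = -3557/646836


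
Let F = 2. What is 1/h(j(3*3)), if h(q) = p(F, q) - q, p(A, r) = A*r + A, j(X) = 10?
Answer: 1/12 ≈ 0.083333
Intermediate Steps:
p(A, r) = A + A*r
h(q) = 2 + q (h(q) = 2*(1 + q) - q = (2 + 2*q) - q = 2 + q)
1/h(j(3*3)) = 1/(2 + 10) = 1/12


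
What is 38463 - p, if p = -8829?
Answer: 47292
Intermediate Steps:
38463 - p = 38463 - 1*(-8829) = 38463 + 8829 = 47292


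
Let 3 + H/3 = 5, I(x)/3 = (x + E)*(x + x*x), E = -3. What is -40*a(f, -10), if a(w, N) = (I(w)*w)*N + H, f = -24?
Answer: 429234960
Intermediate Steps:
I(x) = 3*(-3 + x)*(x + x²) (I(x) = 3*((x - 3)*(x + x*x)) = 3*((-3 + x)*(x + x²)) = 3*(-3 + x)*(x + x²))
H = 6 (H = -9 + 3*5 = -9 + 15 = 6)
a(w, N) = 6 + 3*N*w²*(-3 + w² - 2*w) (a(w, N) = ((3*w*(-3 + w² - 2*w))*w)*N + 6 = (3*w²*(-3 + w² - 2*w))*N + 6 = 3*N*w²*(-3 + w² - 2*w) + 6 = 6 + 3*N*w²*(-3 + w² - 2*w))
-40*a(f, -10) = -40*(6 + 3*(-10)*(-24)²*(-3 + (-24)² - 2*(-24))) = -40*(6 + 3*(-10)*576*(-3 + 576 + 48)) = -40*(6 + 3*(-10)*576*621) = -40*(6 - 10730880) = -40*(-10730874) = 429234960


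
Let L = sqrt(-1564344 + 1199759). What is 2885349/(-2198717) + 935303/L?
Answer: -2885349/2198717 - 935303*I*sqrt(364585)/364585 ≈ -1.3123 - 1549.0*I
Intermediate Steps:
L = I*sqrt(364585) (L = sqrt(-364585) = I*sqrt(364585) ≈ 603.81*I)
2885349/(-2198717) + 935303/L = 2885349/(-2198717) + 935303/((I*sqrt(364585))) = 2885349*(-1/2198717) + 935303*(-I*sqrt(364585)/364585) = -2885349/2198717 - 935303*I*sqrt(364585)/364585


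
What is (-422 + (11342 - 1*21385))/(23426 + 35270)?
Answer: -455/2552 ≈ -0.17829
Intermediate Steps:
(-422 + (11342 - 1*21385))/(23426 + 35270) = (-422 + (11342 - 21385))/58696 = (-422 - 10043)*(1/58696) = -10465*1/58696 = -455/2552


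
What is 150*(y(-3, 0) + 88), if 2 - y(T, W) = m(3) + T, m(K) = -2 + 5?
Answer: 13500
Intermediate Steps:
m(K) = 3
y(T, W) = -1 - T (y(T, W) = 2 - (3 + T) = 2 + (-3 - T) = -1 - T)
150*(y(-3, 0) + 88) = 150*((-1 - 1*(-3)) + 88) = 150*((-1 + 3) + 88) = 150*(2 + 88) = 150*90 = 13500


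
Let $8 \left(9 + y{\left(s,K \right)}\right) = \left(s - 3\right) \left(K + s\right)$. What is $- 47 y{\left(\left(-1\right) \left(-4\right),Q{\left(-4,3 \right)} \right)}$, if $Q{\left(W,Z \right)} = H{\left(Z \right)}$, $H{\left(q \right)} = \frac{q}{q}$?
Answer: $\frac{3149}{8} \approx 393.63$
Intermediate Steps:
$H{\left(q \right)} = 1$
$Q{\left(W,Z \right)} = 1$
$y{\left(s,K \right)} = -9 + \frac{\left(-3 + s\right) \left(K + s\right)}{8}$ ($y{\left(s,K \right)} = -9 + \frac{\left(s - 3\right) \left(K + s\right)}{8} = -9 + \frac{\left(-3 + s\right) \left(K + s\right)}{8}$)
$- 47 y{\left(\left(-1\right) \left(-4\right),Q{\left(-4,3 \right)} \right)} = - 47 \left(-9 - \frac{3}{8} - \frac{3 \left(\left(-1\right) \left(-4\right)\right)}{8} + \frac{\left(\left(-1\right) \left(-4\right)\right)^{2}}{8} + \frac{1}{8} \cdot 1 \left(\left(-1\right) \left(-4\right)\right)\right) = - 47 \left(-9 - \frac{3}{8} - \frac{3}{2} + \frac{4^{2}}{8} + \frac{1}{8} \cdot 1 \cdot 4\right) = - 47 \left(-9 - \frac{3}{8} - \frac{3}{2} + \frac{1}{8} \cdot 16 + \frac{1}{2}\right) = - 47 \left(-9 - \frac{3}{8} - \frac{3}{2} + 2 + \frac{1}{2}\right) = \left(-47\right) \left(- \frac{67}{8}\right) = \frac{3149}{8}$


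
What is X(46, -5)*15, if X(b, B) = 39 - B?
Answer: 660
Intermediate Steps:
X(46, -5)*15 = (39 - 1*(-5))*15 = (39 + 5)*15 = 44*15 = 660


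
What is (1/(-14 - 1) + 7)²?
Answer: 10816/225 ≈ 48.071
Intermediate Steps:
(1/(-14 - 1) + 7)² = (1/(-15) + 7)² = (-1/15 + 7)² = (104/15)² = 10816/225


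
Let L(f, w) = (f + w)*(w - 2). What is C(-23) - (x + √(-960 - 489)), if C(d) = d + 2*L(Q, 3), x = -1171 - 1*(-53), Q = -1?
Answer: 1099 - 3*I*√161 ≈ 1099.0 - 38.066*I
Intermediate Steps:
L(f, w) = (-2 + w)*(f + w) (L(f, w) = (f + w)*(-2 + w) = (-2 + w)*(f + w))
x = -1118 (x = -1171 + 53 = -1118)
C(d) = 4 + d (C(d) = d + 2*(3² - 2*(-1) - 2*3 - 1*3) = d + 2*(9 + 2 - 6 - 3) = d + 2*2 = d + 4 = 4 + d)
C(-23) - (x + √(-960 - 489)) = (4 - 23) - (-1118 + √(-960 - 489)) = -19 - (-1118 + √(-1449)) = -19 - (-1118 + 3*I*√161) = -19 + (1118 - 3*I*√161) = 1099 - 3*I*√161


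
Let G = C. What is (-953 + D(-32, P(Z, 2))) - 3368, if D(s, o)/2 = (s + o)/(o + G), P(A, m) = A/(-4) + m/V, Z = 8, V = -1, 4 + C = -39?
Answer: -203015/47 ≈ -4319.5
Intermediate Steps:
C = -43 (C = -4 - 39 = -43)
G = -43
P(A, m) = -m - A/4 (P(A, m) = A/(-4) + m/(-1) = A*(-1/4) + m*(-1) = -A/4 - m = -m - A/4)
D(s, o) = 2*(o + s)/(-43 + o) (D(s, o) = 2*((s + o)/(o - 43)) = 2*((o + s)/(-43 + o)) = 2*(o + s)/(-43 + o))
(-953 + D(-32, P(Z, 2))) - 3368 = (-953 + 2*((-1*2 - 1/4*8) - 32)/(-43 + (-1*2 - 1/4*8))) - 3368 = (-953 + 2*((-2 - 2) - 32)/(-43 + (-2 - 2))) - 3368 = (-953 + 2*(-4 - 32)/(-43 - 4)) - 3368 = (-953 + 2*(-36)/(-47)) - 3368 = (-953 + 2*(-1/47)*(-36)) - 3368 = (-953 + 72/47) - 3368 = -44719/47 - 3368 = -203015/47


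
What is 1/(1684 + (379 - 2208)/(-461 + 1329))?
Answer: 28/47093 ≈ 0.00059457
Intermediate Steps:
1/(1684 + (379 - 2208)/(-461 + 1329)) = 1/(1684 - 1829/868) = 1/(1684 - 1829*1/868) = 1/(1684 - 59/28) = 1/(47093/28) = 28/47093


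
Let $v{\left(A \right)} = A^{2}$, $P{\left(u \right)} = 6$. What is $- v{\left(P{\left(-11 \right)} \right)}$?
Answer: $-36$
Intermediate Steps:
$- v{\left(P{\left(-11 \right)} \right)} = - 6^{2} = \left(-1\right) 36 = -36$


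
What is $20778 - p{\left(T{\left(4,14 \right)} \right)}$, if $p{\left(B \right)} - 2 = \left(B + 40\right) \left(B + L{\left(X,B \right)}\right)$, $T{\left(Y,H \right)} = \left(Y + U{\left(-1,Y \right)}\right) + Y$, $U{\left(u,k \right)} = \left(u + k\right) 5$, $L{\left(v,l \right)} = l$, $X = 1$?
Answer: $17878$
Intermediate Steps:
$U{\left(u,k \right)} = 5 k + 5 u$ ($U{\left(u,k \right)} = \left(k + u\right) 5 = 5 k + 5 u$)
$T{\left(Y,H \right)} = -5 + 7 Y$ ($T{\left(Y,H \right)} = \left(Y + \left(5 Y + 5 \left(-1\right)\right)\right) + Y = \left(Y + \left(5 Y - 5\right)\right) + Y = \left(Y + \left(-5 + 5 Y\right)\right) + Y = \left(-5 + 6 Y\right) + Y = -5 + 7 Y$)
$p{\left(B \right)} = 2 + 2 B \left(40 + B\right)$ ($p{\left(B \right)} = 2 + \left(B + 40\right) \left(B + B\right) = 2 + \left(40 + B\right) 2 B = 2 + 2 B \left(40 + B\right)$)
$20778 - p{\left(T{\left(4,14 \right)} \right)} = 20778 - \left(2 + 2 \left(-5 + 7 \cdot 4\right)^{2} + 80 \left(-5 + 7 \cdot 4\right)\right) = 20778 - \left(2 + 2 \left(-5 + 28\right)^{2} + 80 \left(-5 + 28\right)\right) = 20778 - \left(2 + 2 \cdot 23^{2} + 80 \cdot 23\right) = 20778 - \left(2 + 2 \cdot 529 + 1840\right) = 20778 - \left(2 + 1058 + 1840\right) = 20778 - 2900 = 17878$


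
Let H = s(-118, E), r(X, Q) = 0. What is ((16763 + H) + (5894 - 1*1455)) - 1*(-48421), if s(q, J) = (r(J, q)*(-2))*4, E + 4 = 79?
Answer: 69623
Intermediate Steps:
E = 75 (E = -4 + 79 = 75)
s(q, J) = 0 (s(q, J) = (0*(-2))*4 = 0*4 = 0)
H = 0
((16763 + H) + (5894 - 1*1455)) - 1*(-48421) = ((16763 + 0) + (5894 - 1*1455)) - 1*(-48421) = (16763 + (5894 - 1455)) + 48421 = (16763 + 4439) + 48421 = 21202 + 48421 = 69623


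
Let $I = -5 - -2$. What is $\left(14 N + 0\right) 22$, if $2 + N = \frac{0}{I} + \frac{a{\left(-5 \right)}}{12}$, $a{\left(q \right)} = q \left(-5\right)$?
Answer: $\frac{77}{3} \approx 25.667$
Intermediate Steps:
$a{\left(q \right)} = - 5 q$
$I = -3$ ($I = -5 + 2 = -3$)
$N = \frac{1}{12}$ ($N = -2 + \left(\frac{0}{-3} + \frac{\left(-5\right) \left(-5\right)}{12}\right) = -2 + \left(0 \left(- \frac{1}{3}\right) + 25 \cdot \frac{1}{12}\right) = -2 + \left(0 + \frac{25}{12}\right) = -2 + \frac{25}{12} = \frac{1}{12} \approx 0.083333$)
$\left(14 N + 0\right) 22 = \left(14 \cdot \frac{1}{12} + 0\right) 22 = \left(\frac{7}{6} + 0\right) 22 = \frac{7}{6} \cdot 22 = \frac{77}{3}$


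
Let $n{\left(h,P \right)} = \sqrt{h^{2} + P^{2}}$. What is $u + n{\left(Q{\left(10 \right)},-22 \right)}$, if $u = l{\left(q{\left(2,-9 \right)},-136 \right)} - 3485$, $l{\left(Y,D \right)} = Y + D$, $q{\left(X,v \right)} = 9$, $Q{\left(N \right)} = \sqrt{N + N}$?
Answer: $-3612 + 6 \sqrt{14} \approx -3589.6$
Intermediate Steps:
$Q{\left(N \right)} = \sqrt{2} \sqrt{N}$ ($Q{\left(N \right)} = \sqrt{2 N} = \sqrt{2} \sqrt{N}$)
$n{\left(h,P \right)} = \sqrt{P^{2} + h^{2}}$
$l{\left(Y,D \right)} = D + Y$
$u = -3612$ ($u = \left(-136 + 9\right) - 3485 = -127 - 3485 = -3612$)
$u + n{\left(Q{\left(10 \right)},-22 \right)} = -3612 + \sqrt{\left(-22\right)^{2} + \left(\sqrt{2} \sqrt{10}\right)^{2}} = -3612 + \sqrt{484 + \left(2 \sqrt{5}\right)^{2}} = -3612 + \sqrt{484 + 20} = -3612 + \sqrt{504} = -3612 + 6 \sqrt{14}$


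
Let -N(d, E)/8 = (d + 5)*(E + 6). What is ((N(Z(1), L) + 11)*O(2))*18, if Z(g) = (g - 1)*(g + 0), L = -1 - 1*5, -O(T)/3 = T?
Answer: -1188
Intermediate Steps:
O(T) = -3*T
L = -6 (L = -1 - 5 = -6)
Z(g) = g*(-1 + g) (Z(g) = (-1 + g)*g = g*(-1 + g))
N(d, E) = -8*(5 + d)*(6 + E) (N(d, E) = -8*(d + 5)*(E + 6) = -8*(5 + d)*(6 + E))
((N(Z(1), L) + 11)*O(2))*18 = (((-240 - 48*(-1 + 1) - 40*(-6) - 8*(-6)*1*(-1 + 1)) + 11)*(-3*2))*18 = (((-240 - 48*0 + 240 - 8*(-6)*1*0) + 11)*(-6))*18 = (((-240 - 48*0 + 240 - 8*(-6)*0) + 11)*(-6))*18 = (((-240 + 0 + 240 + 0) + 11)*(-6))*18 = ((0 + 11)*(-6))*18 = (11*(-6))*18 = -66*18 = -1188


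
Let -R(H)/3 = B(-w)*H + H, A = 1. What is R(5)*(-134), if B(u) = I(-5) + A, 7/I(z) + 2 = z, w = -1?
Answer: 2010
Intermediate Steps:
I(z) = 7/(-2 + z)
B(u) = 0 (B(u) = 7/(-2 - 5) + 1 = 7/(-7) + 1 = 7*(-⅐) + 1 = -1 + 1 = 0)
R(H) = -3*H (R(H) = -3*(0*H + H) = -3*(0 + H) = -3*H)
R(5)*(-134) = -3*5*(-134) = -15*(-134) = 2010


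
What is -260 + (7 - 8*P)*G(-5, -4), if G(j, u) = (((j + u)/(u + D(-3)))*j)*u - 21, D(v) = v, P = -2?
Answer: -1061/7 ≈ -151.57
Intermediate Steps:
G(j, u) = -21 + j*u*(j + u)/(-3 + u) (G(j, u) = (((j + u)/(u - 3))*j)*u - 21 = (((j + u)/(-3 + u))*j)*u - 21 = (j*(j + u)/(-3 + u))*u - 21 = j*u*(j + u)/(-3 + u) - 21 = -21 + j*u*(j + u)/(-3 + u))
-260 + (7 - 8*P)*G(-5, -4) = -260 + (7 - 8*(-2))*((63 - 21*(-4) - 5*(-4)² - 4*(-5)²)/(-3 - 4)) = -260 + (7 + 16)*((63 + 84 - 5*16 - 4*25)/(-7)) = -260 + 23*(-(63 + 84 - 80 - 100)/7) = -260 + 23*(-⅐*(-33)) = -260 + 23*(33/7) = -260 + 759/7 = -1061/7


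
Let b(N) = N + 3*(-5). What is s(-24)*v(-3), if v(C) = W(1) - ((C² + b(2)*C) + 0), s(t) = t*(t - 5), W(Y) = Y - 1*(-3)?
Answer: -30624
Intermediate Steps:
W(Y) = 3 + Y (W(Y) = Y + 3 = 3 + Y)
b(N) = -15 + N (b(N) = N - 15 = -15 + N)
s(t) = t*(-5 + t)
v(C) = 4 - C² + 13*C (v(C) = (3 + 1) - ((C² + (-15 + 2)*C) + 0) = 4 - ((C² - 13*C) + 0) = 4 - (C² - 13*C) = 4 + (-C² + 13*C) = 4 - C² + 13*C)
s(-24)*v(-3) = (-24*(-5 - 24))*(4 - 1*(-3)² + 13*(-3)) = (-24*(-29))*(4 - 1*9 - 39) = 696*(4 - 9 - 39) = 696*(-44) = -30624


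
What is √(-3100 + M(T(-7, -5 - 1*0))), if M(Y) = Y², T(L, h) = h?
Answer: 5*I*√123 ≈ 55.453*I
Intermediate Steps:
√(-3100 + M(T(-7, -5 - 1*0))) = √(-3100 + (-5 - 1*0)²) = √(-3100 + (-5 + 0)²) = √(-3100 + (-5)²) = √(-3100 + 25) = √(-3075) = 5*I*√123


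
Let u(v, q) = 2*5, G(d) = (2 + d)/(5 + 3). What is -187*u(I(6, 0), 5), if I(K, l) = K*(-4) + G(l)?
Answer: -1870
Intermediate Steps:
G(d) = 1/4 + d/8 (G(d) = (2 + d)/8 = (2 + d)*(1/8) = 1/4 + d/8)
I(K, l) = 1/4 - 4*K + l/8 (I(K, l) = K*(-4) + (1/4 + l/8) = -4*K + (1/4 + l/8) = 1/4 - 4*K + l/8)
u(v, q) = 10
-187*u(I(6, 0), 5) = -187*10 = -1870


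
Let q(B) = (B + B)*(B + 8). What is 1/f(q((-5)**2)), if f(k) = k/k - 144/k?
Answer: 275/251 ≈ 1.0956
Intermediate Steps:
q(B) = 2*B*(8 + B) (q(B) = (2*B)*(8 + B) = 2*B*(8 + B))
f(k) = 1 - 144/k
1/f(q((-5)**2)) = 1/((-144 + 2*(-5)**2*(8 + (-5)**2))/((2*(-5)**2*(8 + (-5)**2)))) = 1/((-144 + 2*25*(8 + 25))/((2*25*(8 + 25)))) = 1/((-144 + 2*25*33)/((2*25*33))) = 1/((-144 + 1650)/1650) = 1/((1/1650)*1506) = 1/(251/275) = 275/251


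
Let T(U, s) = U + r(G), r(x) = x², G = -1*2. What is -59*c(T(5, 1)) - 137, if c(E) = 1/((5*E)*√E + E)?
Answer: -19787/144 ≈ -137.41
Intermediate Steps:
G = -2
T(U, s) = 4 + U (T(U, s) = U + (-2)² = U + 4 = 4 + U)
c(E) = 1/(E + 5*E^(3/2)) (c(E) = 1/(5*E^(3/2) + E) = 1/(E + 5*E^(3/2)))
-59*c(T(5, 1)) - 137 = -59/((4 + 5) + 5*(4 + 5)^(3/2)) - 137 = -59/(9 + 5*9^(3/2)) - 137 = -59/(9 + 5*27) - 137 = -59/(9 + 135) - 137 = -59/144 - 137 = -19787/144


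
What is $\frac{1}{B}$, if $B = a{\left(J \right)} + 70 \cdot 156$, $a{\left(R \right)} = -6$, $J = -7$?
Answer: $\frac{1}{10914} \approx 9.1625 \cdot 10^{-5}$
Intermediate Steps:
$B = 10914$ ($B = -6 + 70 \cdot 156 = -6 + 10920 = 10914$)
$\frac{1}{B} = \frac{1}{10914}$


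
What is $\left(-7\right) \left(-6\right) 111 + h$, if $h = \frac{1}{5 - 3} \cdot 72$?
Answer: $4698$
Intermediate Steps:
$h = 36$ ($h = \frac{1}{2} \cdot 72 = 36$)
$\left(-7\right) \left(-6\right) 111 + h = \left(-7\right) \left(-6\right) 111 + 36 = 42 \cdot 111 + 36 = 4662 + 36 = 4698$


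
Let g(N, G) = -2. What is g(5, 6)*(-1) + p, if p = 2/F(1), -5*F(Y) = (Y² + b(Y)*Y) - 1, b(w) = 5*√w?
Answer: 0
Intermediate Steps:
F(Y) = ⅕ - Y^(3/2) - Y²/5 (F(Y) = -((Y² + (5*√Y)*Y) - 1)/5 = -((Y² + 5*Y^(3/2)) - 1)/5 = -(-1 + Y² + 5*Y^(3/2))/5 = ⅕ - Y^(3/2) - Y²/5)
p = -2 (p = 2/(⅕ - 1^(3/2) - ⅕*1²) = 2/(⅕ - 1*1 - ⅕*1) = 2/(⅕ - 1 - ⅕) = 2/(-1) = 2*(-1) = -2)
g(5, 6)*(-1) + p = -2*(-1) - 2 = 2 - 2 = 0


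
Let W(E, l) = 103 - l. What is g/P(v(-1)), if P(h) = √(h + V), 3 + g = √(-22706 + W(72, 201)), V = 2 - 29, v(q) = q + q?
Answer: 2*√165329/29 + 3*I*√29/29 ≈ 28.042 + 0.55709*I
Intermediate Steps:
v(q) = 2*q
V = -27
g = -3 + 2*I*√5701 (g = -3 + √(-22706 + (103 - 1*201)) = -3 + √(-22706 + (103 - 201)) = -3 + √(-22706 - 98) = -3 + √(-22804) = -3 + 2*I*√5701 ≈ -3.0 + 151.01*I)
P(h) = √(-27 + h) (P(h) = √(h - 27) = √(-27 + h))
g/P(v(-1)) = (-3 + 2*I*√5701)/(√(-27 + 2*(-1))) = (-3 + 2*I*√5701)/(√(-27 - 2)) = (-3 + 2*I*√5701)/(√(-29)) = (-3 + 2*I*√5701)/((I*√29)) = (-3 + 2*I*√5701)*(-I*√29/29) = -I*√29*(-3 + 2*I*√5701)/29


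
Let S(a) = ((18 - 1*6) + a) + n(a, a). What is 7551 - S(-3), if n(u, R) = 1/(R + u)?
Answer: 45253/6 ≈ 7542.2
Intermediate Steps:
S(a) = 12 + a + 1/(2*a) (S(a) = ((18 - 1*6) + a) + 1/(a + a) = ((18 - 6) + a) + 1/(2*a) = (12 + a) + 1/(2*a) = 12 + a + 1/(2*a))
7551 - S(-3) = 7551 - (12 - 3 + (1/2)/(-3)) = 7551 - (12 - 3 + (1/2)*(-1/3)) = 7551 - (12 - 3 - 1/6) = 7551 - 1*53/6 = 7551 - 53/6 = 45253/6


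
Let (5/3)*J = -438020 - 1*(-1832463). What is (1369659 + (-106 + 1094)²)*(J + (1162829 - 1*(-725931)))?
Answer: 31966560089587/5 ≈ 6.3933e+12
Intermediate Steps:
J = 4183329/5 (J = 3*(-438020 - 1*(-1832463))/5 = 3*(-438020 + 1832463)/5 = (⅗)*1394443 = 4183329/5 ≈ 8.3667e+5)
(1369659 + (-106 + 1094)²)*(J + (1162829 - 1*(-725931))) = (1369659 + (-106 + 1094)²)*(4183329/5 + (1162829 - 1*(-725931))) = (1369659 + 988²)*(4183329/5 + (1162829 + 725931)) = (1369659 + 976144)*(4183329/5 + 1888760) = 2345803*(13627129/5) = 31966560089587/5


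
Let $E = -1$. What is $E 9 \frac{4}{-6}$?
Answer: $6$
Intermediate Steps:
$E 9 \frac{4}{-6} = \left(-1\right) 9 \frac{4}{-6} = - 9 \cdot 4 \left(- \frac{1}{6}\right) = \left(-9\right) \left(- \frac{2}{3}\right) = 6$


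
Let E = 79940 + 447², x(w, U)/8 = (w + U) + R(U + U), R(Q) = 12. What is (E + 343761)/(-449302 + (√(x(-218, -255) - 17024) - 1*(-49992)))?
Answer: -62243444525/39862124203 - 311755*I*√5178/39862124203 ≈ -1.5615 - 0.00056277*I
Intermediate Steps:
x(w, U) = 96 + 8*U + 8*w (x(w, U) = 8*((w + U) + 12) = 8*((U + w) + 12) = 8*(12 + U + w) = 96 + 8*U + 8*w)
E = 279749 (E = 79940 + 199809 = 279749)
(E + 343761)/(-449302 + (√(x(-218, -255) - 17024) - 1*(-49992))) = (279749 + 343761)/(-449302 + (√((96 + 8*(-255) + 8*(-218)) - 17024) - 1*(-49992))) = 623510/(-449302 + (√((96 - 2040 - 1744) - 17024) + 49992)) = 623510/(-449302 + (√(-3688 - 17024) + 49992)) = 623510/(-449302 + (√(-20712) + 49992)) = 623510/(-449302 + (2*I*√5178 + 49992)) = 623510/(-449302 + (49992 + 2*I*√5178)) = 623510/(-399310 + 2*I*√5178)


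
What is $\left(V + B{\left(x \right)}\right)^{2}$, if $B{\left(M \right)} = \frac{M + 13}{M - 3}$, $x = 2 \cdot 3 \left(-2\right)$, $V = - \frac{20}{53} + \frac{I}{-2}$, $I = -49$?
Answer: $\frac{1462986001}{2528100} \approx 578.69$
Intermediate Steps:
$V = \frac{2557}{106}$ ($V = - \frac{20}{53} - \frac{49}{-2} = \left(-20\right) \frac{1}{53} - - \frac{49}{2} = - \frac{20}{53} + \frac{49}{2} = \frac{2557}{106} \approx 24.123$)
$x = -12$ ($x = 6 \left(-2\right) = -12$)
$B{\left(M \right)} = \frac{13 + M}{-3 + M}$
$\left(V + B{\left(x \right)}\right)^{2} = \left(\frac{2557}{106} + \frac{13 - 12}{-3 - 12}\right)^{2} = \left(\frac{2557}{106} + \frac{1}{-15} \cdot 1\right)^{2} = \left(\frac{2557}{106} - \frac{1}{15}\right)^{2} = \left(\frac{38249}{1590}\right)^{2} = \frac{1462986001}{2528100}$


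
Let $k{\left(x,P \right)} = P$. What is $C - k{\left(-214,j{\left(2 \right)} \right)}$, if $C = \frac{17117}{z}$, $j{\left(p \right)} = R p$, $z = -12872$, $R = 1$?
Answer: $- \frac{42861}{12872} \approx -3.3298$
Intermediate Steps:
$j{\left(p \right)} = p$ ($j{\left(p \right)} = 1 p = p$)
$C = - \frac{17117}{12872}$ ($C = \frac{17117}{-12872} = 17117 \left(- \frac{1}{12872}\right) = - \frac{17117}{12872} \approx -1.3298$)
$C - k{\left(-214,j{\left(2 \right)} \right)} = - \frac{17117}{12872} - 2 = - \frac{42861}{12872}$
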